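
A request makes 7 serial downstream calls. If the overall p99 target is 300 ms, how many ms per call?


Formula: per_stage = total_budget / stages
per_stage = 300 / 7
per_stage = 42.86 ms

42.86 ms


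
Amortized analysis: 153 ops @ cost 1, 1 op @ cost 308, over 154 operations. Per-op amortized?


Formula: Amortized cost = Total cost / Operations
Total cost = (153 * 1) + (1 * 308)
Total cost = 153 + 308 = 461
Amortized = 461 / 154 = 2.9935

2.9935


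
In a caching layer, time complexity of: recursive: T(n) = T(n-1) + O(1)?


Reasoning: linear recursion with constant work per frame
Complexity: O(n)

O(n)


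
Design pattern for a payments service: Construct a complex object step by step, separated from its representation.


This matches the Builder pattern

Builder


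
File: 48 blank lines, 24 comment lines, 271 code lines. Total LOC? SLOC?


Total LOC = blank + comment + code
Total LOC = 48 + 24 + 271 = 343
SLOC (source only) = code = 271

Total LOC: 343, SLOC: 271


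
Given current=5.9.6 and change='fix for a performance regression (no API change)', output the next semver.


Current: 5.9.6
Change category: 'fix for a performance regression (no API change)' → patch bump
SemVer rule: patch bump → increment PATCH (MAJOR and MINOR unchanged)
New: 5.9.7

5.9.7


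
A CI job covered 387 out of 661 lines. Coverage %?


Coverage = covered / total * 100
Coverage = 387 / 661 * 100
Coverage = 58.55%

58.55%


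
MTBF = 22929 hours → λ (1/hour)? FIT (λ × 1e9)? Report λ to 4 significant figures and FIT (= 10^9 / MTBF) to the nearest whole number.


Formula: λ = 1 / MTBF; FIT = λ × 1e9 = 1e9 / MTBF
λ = 1 / 22929 ≈ 4.361e-05 failures/hour
FIT = 1e9 / 22929 ≈ 43613 failures per 1e9 hours (nearest whole number)

λ = 4.361e-05 /h, FIT = 43613


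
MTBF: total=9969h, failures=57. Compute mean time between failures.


Formula: MTBF = Total operating time / Number of failures
MTBF = 9969 / 57
MTBF = 174.89 hours

174.89 hours


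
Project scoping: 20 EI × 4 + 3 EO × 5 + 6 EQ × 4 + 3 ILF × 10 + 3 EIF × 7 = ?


UFP = EI*4 + EO*5 + EQ*4 + ILF*10 + EIF*7
UFP = 20*4 + 3*5 + 6*4 + 3*10 + 3*7
UFP = 80 + 15 + 24 + 30 + 21
UFP = 170

170


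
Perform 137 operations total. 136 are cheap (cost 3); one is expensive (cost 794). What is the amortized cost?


Formula: Amortized cost = Total cost / Operations
Total cost = (136 * 3) + (1 * 794)
Total cost = 408 + 794 = 1202
Amortized = 1202 / 137 = 8.7737

8.7737


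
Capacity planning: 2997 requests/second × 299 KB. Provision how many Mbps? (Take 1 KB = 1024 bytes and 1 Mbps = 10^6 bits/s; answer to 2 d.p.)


Formula: Mbps = payload_bytes * RPS * 8 / 1e6
Payload per request = 299 KB = 299 * 1024 = 306176 bytes
Total bytes/sec = 306176 * 2997 = 917609472
Total bits/sec = 917609472 * 8 = 7340875776
Mbps = 7340875776 / 1e6 = 7340.88

7340.88 Mbps


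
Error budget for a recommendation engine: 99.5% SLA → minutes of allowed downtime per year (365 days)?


Formula: allowed downtime = period * (100 - SLA) / 100
Period (year (365 days)) = 525600 minutes
Unavailability fraction = (100 - 99.5) / 100
Allowed downtime = 525600 * (100 - 99.5) / 100
Allowed downtime = 2628.0 minutes

2628.0 minutes


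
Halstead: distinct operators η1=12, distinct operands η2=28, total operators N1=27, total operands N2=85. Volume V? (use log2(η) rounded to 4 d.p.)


Formula: V = N * log2(η), where N = N1 + N2 and η = η1 + η2
η = 12 + 28 = 40
N = 27 + 85 = 112
log2(40) ≈ 5.3219
V = 112 * 5.3219 = 596.05

596.05


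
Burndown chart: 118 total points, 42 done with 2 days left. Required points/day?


Formula: Required rate = Remaining points / Days left
Remaining = 118 - 42 = 76 points
Required rate = 76 / 2 = 38.0 points/day

38.0 points/day


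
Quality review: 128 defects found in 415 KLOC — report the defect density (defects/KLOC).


Defect density = defects / KLOC
Defect density = 128 / 415
Defect density = 0.308 defects/KLOC

0.308 defects/KLOC


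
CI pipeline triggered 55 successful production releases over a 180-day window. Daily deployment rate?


Formula: deployments per day = releases / days
= 55 / 180
= 0.306 deploys/day
(equivalently, 2.14 deploys/week)

0.306 deploys/day


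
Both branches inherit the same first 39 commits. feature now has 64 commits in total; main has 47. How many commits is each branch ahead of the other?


Common ancestor: commit #39
feature commits after divergence: 64 - 39 = 25
main commits after divergence: 47 - 39 = 8
feature is 25 commits ahead of main
main is 8 commits ahead of feature

feature ahead: 25, main ahead: 8


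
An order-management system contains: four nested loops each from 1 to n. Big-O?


Reasoning: four levels of nesting
Complexity: O(n^4)

O(n^4)


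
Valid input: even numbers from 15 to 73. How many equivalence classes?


Constraint: even integers in [15, 73]
Class 1: x < 15 — out-of-range invalid
Class 2: x in [15,73] but odd — wrong type invalid
Class 3: x in [15,73] and even — valid
Class 4: x > 73 — out-of-range invalid
Total equivalence classes: 4

4 equivalence classes


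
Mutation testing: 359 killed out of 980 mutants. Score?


Mutation score = killed / total * 100
Mutation score = 359 / 980 * 100
Mutation score = 36.63%

36.63%


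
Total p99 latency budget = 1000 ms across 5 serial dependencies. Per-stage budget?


Formula: per_stage = total_budget / stages
per_stage = 1000 / 5
per_stage = 200.0 ms

200.0 ms


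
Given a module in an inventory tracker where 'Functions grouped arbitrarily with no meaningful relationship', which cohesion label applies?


Reasoning: Worst: random grouping
Type: Coincidental cohesion

Coincidental cohesion


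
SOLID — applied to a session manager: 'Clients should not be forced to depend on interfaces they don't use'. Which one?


This describes the Interface Segregation Principle (ISP)

Interface Segregation Principle (ISP)


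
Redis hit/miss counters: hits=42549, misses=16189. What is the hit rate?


Formula: hit rate = hits / (hits + misses) * 100
hit rate = 42549 / (42549 + 16189) * 100
hit rate = 42549 / 58738 * 100
hit rate = 72.44%

72.44%


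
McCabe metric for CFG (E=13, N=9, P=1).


Formula: V(G) = E - N + 2P
V(G) = 13 - 9 + 2*1
V(G) = 4 + 2
V(G) = 6

6


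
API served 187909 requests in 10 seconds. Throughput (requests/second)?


Formula: throughput = requests / seconds
throughput = 187909 / 10
throughput = 18790.9 requests/second

18790.9 requests/second


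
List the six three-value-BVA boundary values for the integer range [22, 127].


Range: [22, 127]
Boundaries: just below min, min, min+1, max-1, max, just above max
Values: [21, 22, 23, 126, 127, 128]

[21, 22, 23, 126, 127, 128]


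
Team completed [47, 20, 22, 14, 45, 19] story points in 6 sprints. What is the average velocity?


Formula: Avg velocity = Total points / Number of sprints
Points: [47, 20, 22, 14, 45, 19]
Sum = 47 + 20 + 22 + 14 + 45 + 19 = 167
Avg velocity = 167 / 6 = 27.83 points/sprint

27.83 points/sprint


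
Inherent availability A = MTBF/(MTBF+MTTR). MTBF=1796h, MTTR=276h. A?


Availability = MTBF / (MTBF + MTTR)
Availability = 1796 / (1796 + 276)
Availability = 1796 / 2072
Availability = 86.6795%

86.6795%


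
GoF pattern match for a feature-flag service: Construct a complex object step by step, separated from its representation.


This matches the Builder pattern

Builder


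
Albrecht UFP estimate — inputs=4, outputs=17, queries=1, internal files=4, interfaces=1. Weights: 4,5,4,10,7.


UFP = EI*4 + EO*5 + EQ*4 + ILF*10 + EIF*7
UFP = 4*4 + 17*5 + 1*4 + 4*10 + 1*7
UFP = 16 + 85 + 4 + 40 + 7
UFP = 152

152


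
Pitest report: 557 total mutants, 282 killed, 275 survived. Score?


Mutation score = killed / total * 100
Mutation score = 282 / 557 * 100
Mutation score = 50.63%

50.63%


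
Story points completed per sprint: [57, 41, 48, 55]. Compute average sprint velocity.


Formula: Avg velocity = Total points / Number of sprints
Points: [57, 41, 48, 55]
Sum = 57 + 41 + 48 + 55 = 201
Avg velocity = 201 / 4 = 50.25 points/sprint

50.25 points/sprint


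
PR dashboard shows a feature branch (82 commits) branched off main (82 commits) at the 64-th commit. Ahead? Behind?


Common ancestor: commit #64
feature commits after divergence: 82 - 64 = 18
main commits after divergence: 82 - 64 = 18
feature is 18 commits ahead of main
main is 18 commits ahead of feature

feature ahead: 18, main ahead: 18


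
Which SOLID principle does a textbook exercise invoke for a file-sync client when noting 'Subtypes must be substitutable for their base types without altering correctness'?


This describes the Liskov Substitution Principle (LSP)

Liskov Substitution Principle (LSP)


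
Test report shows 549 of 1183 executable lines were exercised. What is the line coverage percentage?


Coverage = covered / total * 100
Coverage = 549 / 1183 * 100
Coverage = 46.41%

46.41%


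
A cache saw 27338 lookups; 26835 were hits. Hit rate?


Formula: hit rate = hits / (hits + misses) * 100
hit rate = 26835 / (26835 + 503) * 100
hit rate = 26835 / 27338 * 100
hit rate = 98.16%

98.16%


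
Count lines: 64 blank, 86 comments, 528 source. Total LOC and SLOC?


Total LOC = blank + comment + code
Total LOC = 64 + 86 + 528 = 678
SLOC (source only) = code = 528

Total LOC: 678, SLOC: 528


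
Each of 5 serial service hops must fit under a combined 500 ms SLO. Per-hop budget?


Formula: per_stage = total_budget / stages
per_stage = 500 / 5
per_stage = 100.0 ms

100.0 ms


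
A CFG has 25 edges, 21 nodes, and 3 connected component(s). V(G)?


Formula: V(G) = E - N + 2P
V(G) = 25 - 21 + 2*3
V(G) = 4 + 6
V(G) = 10

10


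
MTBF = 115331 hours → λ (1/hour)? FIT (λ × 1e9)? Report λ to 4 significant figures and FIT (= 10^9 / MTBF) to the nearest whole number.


Formula: λ = 1 / MTBF; FIT = λ × 1e9 = 1e9 / MTBF
λ = 1 / 115331 ≈ 8.671e-06 failures/hour
FIT = 1e9 / 115331 ≈ 8671 failures per 1e9 hours (nearest whole number)

λ = 8.671e-06 /h, FIT = 8671


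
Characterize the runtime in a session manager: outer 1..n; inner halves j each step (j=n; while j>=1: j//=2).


Reasoning: n times log n
Complexity: O(n log n)

O(n log n)


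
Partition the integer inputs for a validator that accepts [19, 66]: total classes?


Valid range: [19, 66]
Class 1: x < 19 — invalid
Class 2: 19 ≤ x ≤ 66 — valid
Class 3: x > 66 — invalid
Total equivalence classes: 3

3 equivalence classes


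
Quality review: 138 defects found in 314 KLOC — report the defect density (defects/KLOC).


Defect density = defects / KLOC
Defect density = 138 / 314
Defect density = 0.439 defects/KLOC

0.439 defects/KLOC


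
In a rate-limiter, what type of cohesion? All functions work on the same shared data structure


Reasoning: Functions share data
Type: Communicational cohesion

Communicational cohesion


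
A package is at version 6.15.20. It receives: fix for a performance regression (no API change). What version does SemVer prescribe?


Current: 6.15.20
Change category: 'fix for a performance regression (no API change)' → patch bump
SemVer rule: patch bump → increment PATCH (MAJOR and MINOR unchanged)
New: 6.15.21

6.15.21


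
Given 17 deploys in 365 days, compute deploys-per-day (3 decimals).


Formula: deployments per day = releases / days
= 17 / 365
= 0.047 deploys/day
(equivalently, 0.33 deploys/week)

0.047 deploys/day


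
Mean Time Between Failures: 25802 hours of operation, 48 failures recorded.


Formula: MTBF = Total operating time / Number of failures
MTBF = 25802 / 48
MTBF = 537.54 hours

537.54 hours


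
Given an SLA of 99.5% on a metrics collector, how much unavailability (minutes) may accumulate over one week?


Formula: allowed downtime = period * (100 - SLA) / 100
Period (week) = 10080 minutes
Unavailability fraction = (100 - 99.5) / 100
Allowed downtime = 10080 * (100 - 99.5) / 100
Allowed downtime = 50.4 minutes

50.4 minutes


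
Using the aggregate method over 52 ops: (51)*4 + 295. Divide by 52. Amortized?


Formula: Amortized cost = Total cost / Operations
Total cost = (51 * 4) + (1 * 295)
Total cost = 204 + 295 = 499
Amortized = 499 / 52 = 9.5962

9.5962


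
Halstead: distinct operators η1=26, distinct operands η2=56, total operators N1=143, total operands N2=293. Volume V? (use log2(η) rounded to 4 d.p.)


Formula: V = N * log2(η), where N = N1 + N2 and η = η1 + η2
η = 26 + 56 = 82
N = 143 + 293 = 436
log2(82) ≈ 6.3576
V = 436 * 6.3576 = 2771.91

2771.91


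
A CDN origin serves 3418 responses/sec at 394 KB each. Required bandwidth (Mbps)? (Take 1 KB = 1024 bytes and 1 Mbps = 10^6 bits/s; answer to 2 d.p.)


Formula: Mbps = payload_bytes * RPS * 8 / 1e6
Payload per request = 394 KB = 394 * 1024 = 403456 bytes
Total bytes/sec = 403456 * 3418 = 1379012608
Total bits/sec = 1379012608 * 8 = 11032100864
Mbps = 11032100864 / 1e6 = 11032.1

11032.1 Mbps


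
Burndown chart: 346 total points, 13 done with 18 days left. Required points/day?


Formula: Required rate = Remaining points / Days left
Remaining = 346 - 13 = 333 points
Required rate = 333 / 18 = 18.5 points/day

18.5 points/day


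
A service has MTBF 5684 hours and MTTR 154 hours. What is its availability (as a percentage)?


Availability = MTBF / (MTBF + MTTR)
Availability = 5684 / (5684 + 154)
Availability = 5684 / 5838
Availability = 97.3621%

97.3621%


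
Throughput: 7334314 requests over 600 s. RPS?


Formula: throughput = requests / seconds
throughput = 7334314 / 600
throughput = 12223.86 requests/second

12223.86 requests/second


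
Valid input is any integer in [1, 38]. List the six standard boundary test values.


Range: [1, 38]
Boundaries: just below min, min, min+1, max-1, max, just above max
Values: [0, 1, 2, 37, 38, 39]

[0, 1, 2, 37, 38, 39]


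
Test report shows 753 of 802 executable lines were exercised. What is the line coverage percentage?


Coverage = covered / total * 100
Coverage = 753 / 802 * 100
Coverage = 93.89%

93.89%


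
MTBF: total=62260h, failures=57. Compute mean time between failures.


Formula: MTBF = Total operating time / Number of failures
MTBF = 62260 / 57
MTBF = 1092.28 hours

1092.28 hours


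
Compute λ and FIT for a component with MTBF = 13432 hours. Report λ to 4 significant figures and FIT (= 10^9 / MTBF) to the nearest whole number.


Formula: λ = 1 / MTBF; FIT = λ × 1e9 = 1e9 / MTBF
λ = 1 / 13432 ≈ 7.445e-05 failures/hour
FIT = 1e9 / 13432 ≈ 74449 failures per 1e9 hours (nearest whole number)

λ = 7.445e-05 /h, FIT = 74449


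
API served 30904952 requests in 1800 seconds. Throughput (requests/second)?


Formula: throughput = requests / seconds
throughput = 30904952 / 1800
throughput = 17169.42 requests/second

17169.42 requests/second


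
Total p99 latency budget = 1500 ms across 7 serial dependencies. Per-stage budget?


Formula: per_stage = total_budget / stages
per_stage = 1500 / 7
per_stage = 214.29 ms

214.29 ms


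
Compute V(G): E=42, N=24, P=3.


Formula: V(G) = E - N + 2P
V(G) = 42 - 24 + 2*3
V(G) = 18 + 6
V(G) = 24

24


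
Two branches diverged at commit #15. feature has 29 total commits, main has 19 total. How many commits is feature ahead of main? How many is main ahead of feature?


Common ancestor: commit #15
feature commits after divergence: 29 - 15 = 14
main commits after divergence: 19 - 15 = 4
feature is 14 commits ahead of main
main is 4 commits ahead of feature

feature ahead: 14, main ahead: 4


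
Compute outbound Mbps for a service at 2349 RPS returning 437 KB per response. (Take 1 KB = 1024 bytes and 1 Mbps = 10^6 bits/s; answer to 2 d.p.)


Formula: Mbps = payload_bytes * RPS * 8 / 1e6
Payload per request = 437 KB = 437 * 1024 = 447488 bytes
Total bytes/sec = 447488 * 2349 = 1051149312
Total bits/sec = 1051149312 * 8 = 8409194496
Mbps = 8409194496 / 1e6 = 8409.19

8409.19 Mbps


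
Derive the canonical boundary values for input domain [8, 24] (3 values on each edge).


Range: [8, 24]
Boundaries: just below min, min, min+1, max-1, max, just above max
Values: [7, 8, 9, 23, 24, 25]

[7, 8, 9, 23, 24, 25]


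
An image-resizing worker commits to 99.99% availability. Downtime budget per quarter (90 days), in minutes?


Formula: allowed downtime = period * (100 - SLA) / 100
Period (quarter (90 days)) = 129600 minutes
Unavailability fraction = (100 - 99.99) / 100
Allowed downtime = 129600 * (100 - 99.99) / 100
Allowed downtime = 12.96 minutes

12.96 minutes


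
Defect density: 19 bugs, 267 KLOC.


Defect density = defects / KLOC
Defect density = 19 / 267
Defect density = 0.071 defects/KLOC

0.071 defects/KLOC


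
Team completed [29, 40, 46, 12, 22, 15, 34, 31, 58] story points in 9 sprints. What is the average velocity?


Formula: Avg velocity = Total points / Number of sprints
Points: [29, 40, 46, 12, 22, 15, 34, 31, 58]
Sum = 29 + 40 + 46 + 12 + 22 + 15 + 34 + 31 + 58 = 287
Avg velocity = 287 / 9 = 31.89 points/sprint

31.89 points/sprint


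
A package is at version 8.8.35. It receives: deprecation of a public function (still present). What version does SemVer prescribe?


Current: 8.8.35
Change category: 'deprecation of a public function (still present)' → minor bump
SemVer rule: minor bump → increment MINOR, reset PATCH to 0 (MAJOR unchanged)
New: 8.9.0

8.9.0


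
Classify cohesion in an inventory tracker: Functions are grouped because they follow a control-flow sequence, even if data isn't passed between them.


Reasoning: Grouped by order of execution within a routine, not by data flow
Type: Procedural cohesion

Procedural cohesion


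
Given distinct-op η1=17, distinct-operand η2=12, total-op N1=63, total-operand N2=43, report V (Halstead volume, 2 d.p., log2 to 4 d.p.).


Formula: V = N * log2(η), where N = N1 + N2 and η = η1 + η2
η = 17 + 12 = 29
N = 63 + 43 = 106
log2(29) ≈ 4.8580
V = 106 * 4.8580 = 514.95

514.95


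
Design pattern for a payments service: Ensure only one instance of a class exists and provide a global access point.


This matches the Singleton pattern

Singleton


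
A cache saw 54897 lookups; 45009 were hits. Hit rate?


Formula: hit rate = hits / (hits + misses) * 100
hit rate = 45009 / (45009 + 9888) * 100
hit rate = 45009 / 54897 * 100
hit rate = 81.99%

81.99%


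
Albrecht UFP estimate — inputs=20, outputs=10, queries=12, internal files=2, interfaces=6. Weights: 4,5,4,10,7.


UFP = EI*4 + EO*5 + EQ*4 + ILF*10 + EIF*7
UFP = 20*4 + 10*5 + 12*4 + 2*10 + 6*7
UFP = 80 + 50 + 48 + 20 + 42
UFP = 240

240


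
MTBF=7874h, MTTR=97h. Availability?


Availability = MTBF / (MTBF + MTTR)
Availability = 7874 / (7874 + 97)
Availability = 7874 / 7971
Availability = 98.7831%

98.7831%


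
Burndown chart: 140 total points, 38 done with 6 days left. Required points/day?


Formula: Required rate = Remaining points / Days left
Remaining = 140 - 38 = 102 points
Required rate = 102 / 6 = 17.0 points/day

17.0 points/day


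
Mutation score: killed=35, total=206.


Mutation score = killed / total * 100
Mutation score = 35 / 206 * 100
Mutation score = 16.99%

16.99%


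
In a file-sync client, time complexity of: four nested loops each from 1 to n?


Reasoning: four levels of nesting
Complexity: O(n^4)

O(n^4)


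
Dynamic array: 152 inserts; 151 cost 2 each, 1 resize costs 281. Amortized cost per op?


Formula: Amortized cost = Total cost / Operations
Total cost = (151 * 2) + (1 * 281)
Total cost = 302 + 281 = 583
Amortized = 583 / 152 = 3.8355

3.8355


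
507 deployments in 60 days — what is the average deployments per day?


Formula: deployments per day = releases / days
= 507 / 60
= 8.45 deploys/day
(equivalently, 59.15 deploys/week)

8.45 deploys/day


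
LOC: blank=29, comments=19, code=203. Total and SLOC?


Total LOC = blank + comment + code
Total LOC = 29 + 19 + 203 = 251
SLOC (source only) = code = 203

Total LOC: 251, SLOC: 203


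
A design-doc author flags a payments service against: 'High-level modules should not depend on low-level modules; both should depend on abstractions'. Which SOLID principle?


This describes the Dependency Inversion Principle (DIP)

Dependency Inversion Principle (DIP)


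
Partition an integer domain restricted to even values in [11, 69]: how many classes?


Constraint: even integers in [11, 69]
Class 1: x < 11 — out-of-range invalid
Class 2: x in [11,69] but odd — wrong type invalid
Class 3: x in [11,69] and even — valid
Class 4: x > 69 — out-of-range invalid
Total equivalence classes: 4

4 equivalence classes


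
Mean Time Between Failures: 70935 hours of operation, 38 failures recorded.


Formula: MTBF = Total operating time / Number of failures
MTBF = 70935 / 38
MTBF = 1866.71 hours

1866.71 hours


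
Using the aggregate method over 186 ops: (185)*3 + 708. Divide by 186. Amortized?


Formula: Amortized cost = Total cost / Operations
Total cost = (185 * 3) + (1 * 708)
Total cost = 555 + 708 = 1263
Amortized = 1263 / 186 = 6.7903

6.7903


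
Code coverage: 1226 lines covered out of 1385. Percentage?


Coverage = covered / total * 100
Coverage = 1226 / 1385 * 100
Coverage = 88.52%

88.52%


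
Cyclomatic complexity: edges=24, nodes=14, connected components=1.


Formula: V(G) = E - N + 2P
V(G) = 24 - 14 + 2*1
V(G) = 10 + 2
V(G) = 12

12


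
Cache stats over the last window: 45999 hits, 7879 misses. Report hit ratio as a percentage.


Formula: hit rate = hits / (hits + misses) * 100
hit rate = 45999 / (45999 + 7879) * 100
hit rate = 45999 / 53878 * 100
hit rate = 85.38%

85.38%


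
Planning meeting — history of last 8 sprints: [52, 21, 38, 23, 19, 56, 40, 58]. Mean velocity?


Formula: Avg velocity = Total points / Number of sprints
Points: [52, 21, 38, 23, 19, 56, 40, 58]
Sum = 52 + 21 + 38 + 23 + 19 + 56 + 40 + 58 = 307
Avg velocity = 307 / 8 = 38.38 points/sprint

38.38 points/sprint


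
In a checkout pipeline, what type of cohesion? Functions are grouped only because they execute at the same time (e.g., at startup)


Reasoning: Related by timing only
Type: Temporal cohesion

Temporal cohesion


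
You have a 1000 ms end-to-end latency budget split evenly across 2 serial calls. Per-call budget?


Formula: per_stage = total_budget / stages
per_stage = 1000 / 2
per_stage = 500.0 ms

500.0 ms


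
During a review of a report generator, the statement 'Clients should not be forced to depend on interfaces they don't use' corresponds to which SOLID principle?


This describes the Interface Segregation Principle (ISP)

Interface Segregation Principle (ISP)


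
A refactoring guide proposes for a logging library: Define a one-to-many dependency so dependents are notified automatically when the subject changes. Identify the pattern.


This matches the Observer pattern

Observer


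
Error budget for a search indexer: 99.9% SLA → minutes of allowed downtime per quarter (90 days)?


Formula: allowed downtime = period * (100 - SLA) / 100
Period (quarter (90 days)) = 129600 minutes
Unavailability fraction = (100 - 99.9) / 100
Allowed downtime = 129600 * (100 - 99.9) / 100
Allowed downtime = 129.6 minutes

129.6 minutes


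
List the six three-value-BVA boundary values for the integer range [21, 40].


Range: [21, 40]
Boundaries: just below min, min, min+1, max-1, max, just above max
Values: [20, 21, 22, 39, 40, 41]

[20, 21, 22, 39, 40, 41]


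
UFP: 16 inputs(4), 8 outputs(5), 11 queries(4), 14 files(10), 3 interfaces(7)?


UFP = EI*4 + EO*5 + EQ*4 + ILF*10 + EIF*7
UFP = 16*4 + 8*5 + 11*4 + 14*10 + 3*7
UFP = 64 + 40 + 44 + 140 + 21
UFP = 309

309


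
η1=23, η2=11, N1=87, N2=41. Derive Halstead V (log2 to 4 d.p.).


Formula: V = N * log2(η), where N = N1 + N2 and η = η1 + η2
η = 23 + 11 = 34
N = 87 + 41 = 128
log2(34) ≈ 5.0875
V = 128 * 5.0875 = 651.20

651.20


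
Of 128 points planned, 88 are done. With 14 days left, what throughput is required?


Formula: Required rate = Remaining points / Days left
Remaining = 128 - 88 = 40 points
Required rate = 40 / 14 = 2.86 points/day

2.86 points/day


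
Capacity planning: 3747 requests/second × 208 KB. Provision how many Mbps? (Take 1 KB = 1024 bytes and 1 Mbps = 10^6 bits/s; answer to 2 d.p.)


Formula: Mbps = payload_bytes * RPS * 8 / 1e6
Payload per request = 208 KB = 208 * 1024 = 212992 bytes
Total bytes/sec = 212992 * 3747 = 798081024
Total bits/sec = 798081024 * 8 = 6384648192
Mbps = 6384648192 / 1e6 = 6384.65

6384.65 Mbps


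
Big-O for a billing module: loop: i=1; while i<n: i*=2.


Reasoning: i doubles each step so iterations are log2(n)
Complexity: O(log n)

O(log n)


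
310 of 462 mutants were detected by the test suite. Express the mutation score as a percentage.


Mutation score = killed / total * 100
Mutation score = 310 / 462 * 100
Mutation score = 67.1%

67.1%


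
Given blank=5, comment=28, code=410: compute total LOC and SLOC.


Total LOC = blank + comment + code
Total LOC = 5 + 28 + 410 = 443
SLOC (source only) = code = 410

Total LOC: 443, SLOC: 410


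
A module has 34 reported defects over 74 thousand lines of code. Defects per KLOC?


Defect density = defects / KLOC
Defect density = 34 / 74
Defect density = 0.459 defects/KLOC

0.459 defects/KLOC


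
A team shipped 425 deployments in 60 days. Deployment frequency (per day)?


Formula: deployments per day = releases / days
= 425 / 60
= 7.083 deploys/day
(equivalently, 49.58 deploys/week)

7.083 deploys/day


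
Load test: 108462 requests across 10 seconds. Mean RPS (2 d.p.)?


Formula: throughput = requests / seconds
throughput = 108462 / 10
throughput = 10846.2 requests/second

10846.2 requests/second


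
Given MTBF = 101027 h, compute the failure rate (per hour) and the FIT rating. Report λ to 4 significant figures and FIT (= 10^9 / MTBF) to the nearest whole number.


Formula: λ = 1 / MTBF; FIT = λ × 1e9 = 1e9 / MTBF
λ = 1 / 101027 ≈ 9.898e-06 failures/hour
FIT = 1e9 / 101027 ≈ 9898 failures per 1e9 hours (nearest whole number)

λ = 9.898e-06 /h, FIT = 9898


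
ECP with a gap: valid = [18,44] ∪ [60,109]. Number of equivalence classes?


Valid ranges: [18,44] and [60,109]
Class 1: x < 18 — invalid
Class 2: 18 ≤ x ≤ 44 — valid
Class 3: 44 < x < 60 — invalid (gap between ranges)
Class 4: 60 ≤ x ≤ 109 — valid
Class 5: x > 109 — invalid
Total equivalence classes: 5

5 equivalence classes


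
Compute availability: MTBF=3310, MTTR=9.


Availability = MTBF / (MTBF + MTTR)
Availability = 3310 / (3310 + 9)
Availability = 3310 / 3319
Availability = 99.7288%

99.7288%


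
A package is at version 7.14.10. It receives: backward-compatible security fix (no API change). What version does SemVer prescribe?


Current: 7.14.10
Change category: 'backward-compatible security fix (no API change)' → patch bump
SemVer rule: patch bump → increment PATCH (MAJOR and MINOR unchanged)
New: 7.14.11

7.14.11


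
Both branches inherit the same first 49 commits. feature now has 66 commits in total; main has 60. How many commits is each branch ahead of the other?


Common ancestor: commit #49
feature commits after divergence: 66 - 49 = 17
main commits after divergence: 60 - 49 = 11
feature is 17 commits ahead of main
main is 11 commits ahead of feature

feature ahead: 17, main ahead: 11


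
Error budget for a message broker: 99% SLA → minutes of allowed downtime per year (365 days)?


Formula: allowed downtime = period * (100 - SLA) / 100
Period (year (365 days)) = 525600 minutes
Unavailability fraction = (100 - 99.0) / 100
Allowed downtime = 525600 * (100 - 99.0) / 100
Allowed downtime = 5256.0 minutes

5256.0 minutes


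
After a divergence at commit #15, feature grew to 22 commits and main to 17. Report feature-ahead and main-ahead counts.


Common ancestor: commit #15
feature commits after divergence: 22 - 15 = 7
main commits after divergence: 17 - 15 = 2
feature is 7 commits ahead of main
main is 2 commits ahead of feature

feature ahead: 7, main ahead: 2


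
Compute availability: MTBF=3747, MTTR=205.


Availability = MTBF / (MTBF + MTTR)
Availability = 3747 / (3747 + 205)
Availability = 3747 / 3952
Availability = 94.8128%

94.8128%


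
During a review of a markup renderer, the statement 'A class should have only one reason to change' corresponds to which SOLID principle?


This describes the Single Responsibility Principle (SRP)

Single Responsibility Principle (SRP)


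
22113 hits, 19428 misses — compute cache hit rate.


Formula: hit rate = hits / (hits + misses) * 100
hit rate = 22113 / (22113 + 19428) * 100
hit rate = 22113 / 41541 * 100
hit rate = 53.23%

53.23%


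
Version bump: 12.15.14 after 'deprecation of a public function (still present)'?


Current: 12.15.14
Change category: 'deprecation of a public function (still present)' → minor bump
SemVer rule: minor bump → increment MINOR, reset PATCH to 0 (MAJOR unchanged)
New: 12.16.0

12.16.0


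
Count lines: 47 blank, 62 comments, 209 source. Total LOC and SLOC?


Total LOC = blank + comment + code
Total LOC = 47 + 62 + 209 = 318
SLOC (source only) = code = 209

Total LOC: 318, SLOC: 209


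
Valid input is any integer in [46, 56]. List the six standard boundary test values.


Range: [46, 56]
Boundaries: just below min, min, min+1, max-1, max, just above max
Values: [45, 46, 47, 55, 56, 57]

[45, 46, 47, 55, 56, 57]


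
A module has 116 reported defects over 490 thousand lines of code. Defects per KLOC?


Defect density = defects / KLOC
Defect density = 116 / 490
Defect density = 0.237 defects/KLOC

0.237 defects/KLOC


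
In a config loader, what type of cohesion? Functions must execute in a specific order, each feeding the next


Reasoning: Output of one is input to next
Type: Sequential cohesion

Sequential cohesion


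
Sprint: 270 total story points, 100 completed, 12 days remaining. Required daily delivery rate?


Formula: Required rate = Remaining points / Days left
Remaining = 270 - 100 = 170 points
Required rate = 170 / 12 = 14.17 points/day

14.17 points/day


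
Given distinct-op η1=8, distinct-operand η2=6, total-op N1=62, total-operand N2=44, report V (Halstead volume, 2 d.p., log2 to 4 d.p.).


Formula: V = N * log2(η), where N = N1 + N2 and η = η1 + η2
η = 8 + 6 = 14
N = 62 + 44 = 106
log2(14) ≈ 3.8074
V = 106 * 3.8074 = 403.58

403.58


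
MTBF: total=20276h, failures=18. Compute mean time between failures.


Formula: MTBF = Total operating time / Number of failures
MTBF = 20276 / 18
MTBF = 1126.44 hours

1126.44 hours


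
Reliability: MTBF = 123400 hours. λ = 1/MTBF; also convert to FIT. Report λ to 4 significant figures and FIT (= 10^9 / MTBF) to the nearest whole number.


Formula: λ = 1 / MTBF; FIT = λ × 1e9 = 1e9 / MTBF
λ = 1 / 123400 ≈ 8.104e-06 failures/hour
FIT = 1e9 / 123400 ≈ 8104 failures per 1e9 hours (nearest whole number)

λ = 8.104e-06 /h, FIT = 8104


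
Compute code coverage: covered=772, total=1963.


Coverage = covered / total * 100
Coverage = 772 / 1963 * 100
Coverage = 39.33%

39.33%


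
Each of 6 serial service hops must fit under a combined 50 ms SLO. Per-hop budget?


Formula: per_stage = total_budget / stages
per_stage = 50 / 6
per_stage = 8.33 ms

8.33 ms


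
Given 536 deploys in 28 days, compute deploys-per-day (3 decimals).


Formula: deployments per day = releases / days
= 536 / 28
= 19.143 deploys/day
(equivalently, 134.0 deploys/week)

19.143 deploys/day


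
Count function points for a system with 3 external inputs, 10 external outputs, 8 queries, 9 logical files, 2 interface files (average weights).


UFP = EI*4 + EO*5 + EQ*4 + ILF*10 + EIF*7
UFP = 3*4 + 10*5 + 8*4 + 9*10 + 2*7
UFP = 12 + 50 + 32 + 90 + 14
UFP = 198

198


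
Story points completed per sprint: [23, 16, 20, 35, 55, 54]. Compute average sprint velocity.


Formula: Avg velocity = Total points / Number of sprints
Points: [23, 16, 20, 35, 55, 54]
Sum = 23 + 16 + 20 + 35 + 55 + 54 = 203
Avg velocity = 203 / 6 = 33.83 points/sprint

33.83 points/sprint


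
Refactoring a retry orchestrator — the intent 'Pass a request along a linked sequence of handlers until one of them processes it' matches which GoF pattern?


This matches the Chain of Responsibility pattern

Chain of Responsibility


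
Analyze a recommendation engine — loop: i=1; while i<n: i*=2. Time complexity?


Reasoning: i doubles each step so iterations are log2(n)
Complexity: O(log n)

O(log n)


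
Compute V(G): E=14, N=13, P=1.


Formula: V(G) = E - N + 2P
V(G) = 14 - 13 + 2*1
V(G) = 1 + 2
V(G) = 3

3


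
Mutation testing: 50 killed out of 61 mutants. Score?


Mutation score = killed / total * 100
Mutation score = 50 / 61 * 100
Mutation score = 81.97%

81.97%


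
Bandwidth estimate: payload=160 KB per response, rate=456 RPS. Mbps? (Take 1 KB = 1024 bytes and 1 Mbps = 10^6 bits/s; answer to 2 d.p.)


Formula: Mbps = payload_bytes * RPS * 8 / 1e6
Payload per request = 160 KB = 160 * 1024 = 163840 bytes
Total bytes/sec = 163840 * 456 = 74711040
Total bits/sec = 74711040 * 8 = 597688320
Mbps = 597688320 / 1e6 = 597.69

597.69 Mbps


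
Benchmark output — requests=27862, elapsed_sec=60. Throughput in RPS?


Formula: throughput = requests / seconds
throughput = 27862 / 60
throughput = 464.37 requests/second

464.37 requests/second


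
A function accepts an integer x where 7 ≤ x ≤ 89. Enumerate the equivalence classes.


Valid range: [7, 89]
Class 1: x < 7 — invalid
Class 2: 7 ≤ x ≤ 89 — valid
Class 3: x > 89 — invalid
Total equivalence classes: 3

3 equivalence classes


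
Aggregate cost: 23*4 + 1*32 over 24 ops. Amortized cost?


Formula: Amortized cost = Total cost / Operations
Total cost = (23 * 4) + (1 * 32)
Total cost = 92 + 32 = 124
Amortized = 124 / 24 = 5.1667

5.1667


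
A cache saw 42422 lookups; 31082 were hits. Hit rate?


Formula: hit rate = hits / (hits + misses) * 100
hit rate = 31082 / (31082 + 11340) * 100
hit rate = 31082 / 42422 * 100
hit rate = 73.27%

73.27%


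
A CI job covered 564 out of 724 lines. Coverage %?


Coverage = covered / total * 100
Coverage = 564 / 724 * 100
Coverage = 77.9%

77.9%


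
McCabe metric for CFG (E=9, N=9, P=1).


Formula: V(G) = E - N + 2P
V(G) = 9 - 9 + 2*1
V(G) = 0 + 2
V(G) = 2

2


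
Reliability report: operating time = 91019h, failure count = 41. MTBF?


Formula: MTBF = Total operating time / Number of failures
MTBF = 91019 / 41
MTBF = 2219.98 hours

2219.98 hours


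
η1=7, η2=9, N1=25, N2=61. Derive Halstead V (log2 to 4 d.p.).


Formula: V = N * log2(η), where N = N1 + N2 and η = η1 + η2
η = 7 + 9 = 16
N = 25 + 61 = 86
log2(16) ≈ 4.0000
V = 86 * 4.0000 = 344.00

344.00


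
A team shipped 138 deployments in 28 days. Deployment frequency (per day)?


Formula: deployments per day = releases / days
= 138 / 28
= 4.929 deploys/day
(equivalently, 34.5 deploys/week)

4.929 deploys/day


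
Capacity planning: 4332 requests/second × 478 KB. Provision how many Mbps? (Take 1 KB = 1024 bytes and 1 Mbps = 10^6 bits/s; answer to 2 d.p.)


Formula: Mbps = payload_bytes * RPS * 8 / 1e6
Payload per request = 478 KB = 478 * 1024 = 489472 bytes
Total bytes/sec = 489472 * 4332 = 2120392704
Total bits/sec = 2120392704 * 8 = 16963141632
Mbps = 16963141632 / 1e6 = 16963.14

16963.14 Mbps


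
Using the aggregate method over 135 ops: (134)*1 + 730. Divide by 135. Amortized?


Formula: Amortized cost = Total cost / Operations
Total cost = (134 * 1) + (1 * 730)
Total cost = 134 + 730 = 864
Amortized = 864 / 135 = 6.4

6.4


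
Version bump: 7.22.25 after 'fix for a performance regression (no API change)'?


Current: 7.22.25
Change category: 'fix for a performance regression (no API change)' → patch bump
SemVer rule: patch bump → increment PATCH (MAJOR and MINOR unchanged)
New: 7.22.26

7.22.26


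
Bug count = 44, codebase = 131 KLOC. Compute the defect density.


Defect density = defects / KLOC
Defect density = 44 / 131
Defect density = 0.336 defects/KLOC

0.336 defects/KLOC


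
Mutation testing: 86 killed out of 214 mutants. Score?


Mutation score = killed / total * 100
Mutation score = 86 / 214 * 100
Mutation score = 40.19%

40.19%


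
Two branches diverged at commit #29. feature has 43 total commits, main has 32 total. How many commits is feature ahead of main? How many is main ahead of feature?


Common ancestor: commit #29
feature commits after divergence: 43 - 29 = 14
main commits after divergence: 32 - 29 = 3
feature is 14 commits ahead of main
main is 3 commits ahead of feature

feature ahead: 14, main ahead: 3


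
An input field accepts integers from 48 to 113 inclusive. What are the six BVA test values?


Range: [48, 113]
Boundaries: just below min, min, min+1, max-1, max, just above max
Values: [47, 48, 49, 112, 113, 114]

[47, 48, 49, 112, 113, 114]


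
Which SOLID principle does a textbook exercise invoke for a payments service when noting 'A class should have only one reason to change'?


This describes the Single Responsibility Principle (SRP)

Single Responsibility Principle (SRP)


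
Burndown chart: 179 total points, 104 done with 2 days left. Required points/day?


Formula: Required rate = Remaining points / Days left
Remaining = 179 - 104 = 75 points
Required rate = 75 / 2 = 37.5 points/day

37.5 points/day


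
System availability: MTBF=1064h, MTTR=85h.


Availability = MTBF / (MTBF + MTTR)
Availability = 1064 / (1064 + 85)
Availability = 1064 / 1149
Availability = 92.6023%

92.6023%


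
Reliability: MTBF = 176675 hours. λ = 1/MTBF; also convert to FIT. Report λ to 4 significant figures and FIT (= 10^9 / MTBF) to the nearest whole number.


Formula: λ = 1 / MTBF; FIT = λ × 1e9 = 1e9 / MTBF
λ = 1 / 176675 ≈ 5.660e-06 failures/hour
FIT = 1e9 / 176675 ≈ 5660 failures per 1e9 hours (nearest whole number)

λ = 5.660e-06 /h, FIT = 5660


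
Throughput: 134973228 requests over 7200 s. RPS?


Formula: throughput = requests / seconds
throughput = 134973228 / 7200
throughput = 18746.28 requests/second

18746.28 requests/second


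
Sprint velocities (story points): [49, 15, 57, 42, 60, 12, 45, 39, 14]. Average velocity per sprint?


Formula: Avg velocity = Total points / Number of sprints
Points: [49, 15, 57, 42, 60, 12, 45, 39, 14]
Sum = 49 + 15 + 57 + 42 + 60 + 12 + 45 + 39 + 14 = 333
Avg velocity = 333 / 9 = 37.0 points/sprint

37.0 points/sprint


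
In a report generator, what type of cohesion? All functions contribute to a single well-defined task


Reasoning: Best: single purpose
Type: Functional cohesion

Functional cohesion


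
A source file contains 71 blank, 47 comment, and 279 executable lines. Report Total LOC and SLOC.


Total LOC = blank + comment + code
Total LOC = 71 + 47 + 279 = 397
SLOC (source only) = code = 279

Total LOC: 397, SLOC: 279


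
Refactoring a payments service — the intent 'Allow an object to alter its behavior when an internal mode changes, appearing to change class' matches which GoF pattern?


This matches the State pattern

State


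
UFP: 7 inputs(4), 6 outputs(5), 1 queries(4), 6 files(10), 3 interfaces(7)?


UFP = EI*4 + EO*5 + EQ*4 + ILF*10 + EIF*7
UFP = 7*4 + 6*5 + 1*4 + 6*10 + 3*7
UFP = 28 + 30 + 4 + 60 + 21
UFP = 143

143


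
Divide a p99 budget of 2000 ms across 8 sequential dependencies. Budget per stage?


Formula: per_stage = total_budget / stages
per_stage = 2000 / 8
per_stage = 250.0 ms

250.0 ms
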